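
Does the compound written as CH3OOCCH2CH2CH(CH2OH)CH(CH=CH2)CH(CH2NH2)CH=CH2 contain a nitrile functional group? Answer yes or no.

CH3O–C(=O)–: carbonyl C bonded to C and to –OCH3 → ester (not ketone + ether).
pendant –CH2OH on an sp³ backbone C → alcohol.
pendant –CH=CH2: C=C double bond → alkene.
pendant –CH2NH2: N on sp³ C, no adjacent C=O → amine.
C=C double bond → alkene.
The groups actually present are: alcohol, alkene, amine, ester.

no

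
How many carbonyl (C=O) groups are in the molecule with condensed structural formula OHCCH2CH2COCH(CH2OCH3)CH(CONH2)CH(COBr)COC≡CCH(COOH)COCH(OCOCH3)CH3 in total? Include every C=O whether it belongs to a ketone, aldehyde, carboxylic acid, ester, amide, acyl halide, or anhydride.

8

OHC: aldehyde, 1 C=O (running total 1).
CO: ketone, 1 C=O (running total 2).
CH(CONH2): amide, 1 C=O (running total 3).
CH(COBr): acyl halide, 1 C=O (running total 4).
CO: ketone, 1 C=O (running total 5).
CH(COOH): carboxylic acid, 1 C=O (running total 6).
CO: ketone, 1 C=O (running total 7).
CH(OCOCH3): ester, 1 C=O (running total 8).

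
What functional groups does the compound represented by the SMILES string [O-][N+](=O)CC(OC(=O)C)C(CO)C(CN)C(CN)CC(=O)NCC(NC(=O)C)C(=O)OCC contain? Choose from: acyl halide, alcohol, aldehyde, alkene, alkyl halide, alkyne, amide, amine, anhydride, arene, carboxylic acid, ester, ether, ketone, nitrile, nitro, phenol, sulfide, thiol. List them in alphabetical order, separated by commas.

alcohol, amide, amine, ester, nitro

Reading the structure from left to right:
  O2NCH2: –NO2 on carbon → nitro group.
  CH(OCOCH3): pendant –OC(=O)CH3: an acyloxy group → ester.
  CH(CH2OH): pendant –CH2OH on an sp³ backbone C → alcohol.
  CH(CH2NH2): pendant –CH2NH2: N on sp³ C, no adjacent C=O → amine.
  CH(CH2NH2): pendant –CH2NH2: N on sp³ C, no adjacent C=O → amine.
  CH2CONHCH2: –C(=O)–N– linkage → amide (the N is not an amine).
  CH(NHCOCH3): pendant –NHC(=O)CH3: N bonded to a carbonyl → amide (not amine).
  COOCH2CH3: –C(=O)OCH2CH3: carbonyl C bonded to C and to –OEt → ester.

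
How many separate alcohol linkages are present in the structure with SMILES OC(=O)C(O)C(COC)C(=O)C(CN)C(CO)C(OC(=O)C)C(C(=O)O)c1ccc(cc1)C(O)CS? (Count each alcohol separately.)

3

Taking each segment in turn:
  HOOC: –COOH: carbonyl C bonded to –OH and C → carboxylic acid (the –OH is not a separate alcohol).
  CH(OH): –OH on an sp³ carbon → alcohol (secondary).
  CH(CH2OCH3): pendant –CH2OCH3: C–O–C linkage → ether.
  CO: –C(=O)– with carbon on both sides → ketone.
  CH(CH2NH2): pendant –CH2NH2: N on sp³ C, no adjacent C=O → amine.
  CH(CH2OH): pendant –CH2OH on an sp³ backbone C → alcohol.
  CH(OCOCH3): pendant –OC(=O)CH3: an acyloxy group → ester.
  CH(COOH): pendant –COOH: carbonyl C bonded to C and –OH → carboxylic acid.
  C6H4: para-disubstituted benzene ring → arene.
  CH(OH): –OH on an sp³ carbon → alcohol (secondary).
  CH2SH: –SH on an sp³ carbon → thiol.
Alcohol appears at: CH(OH), CH(CH2OH), CH(OH) → 3.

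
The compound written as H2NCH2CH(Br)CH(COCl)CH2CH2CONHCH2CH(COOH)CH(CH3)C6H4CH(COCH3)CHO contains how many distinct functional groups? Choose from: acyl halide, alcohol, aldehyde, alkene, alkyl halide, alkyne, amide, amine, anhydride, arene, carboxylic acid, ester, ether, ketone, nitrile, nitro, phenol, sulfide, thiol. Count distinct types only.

8

Taking each segment in turn:
  H2NCH2: –NH2 on an sp³ carbon with no adjacent C=O → amine.
  CH(Br): halogen on an sp³ carbon → alkyl halide.
  CH(COCl): pendant –C(=O)X: carbonyl C bonded to C and halogen → acyl halide.
  CH2CONHCH2: –C(=O)–N– linkage → amide (the N is not an amine).
  CH(COOH): pendant –COOH: carbonyl C bonded to C and –OH → carboxylic acid.
  C6H4: para-disubstituted benzene ring → arene.
  CH(COCH3): pendant –COCH3: carbonyl C bonded to two carbons → ketone.
  CHO: terminal –CHO: carbonyl C bonded to H and C → aldehyde.
Distinct types present: acyl halide, aldehyde, alkyl halide, amide, amine, arene, carboxylic acid, ketone.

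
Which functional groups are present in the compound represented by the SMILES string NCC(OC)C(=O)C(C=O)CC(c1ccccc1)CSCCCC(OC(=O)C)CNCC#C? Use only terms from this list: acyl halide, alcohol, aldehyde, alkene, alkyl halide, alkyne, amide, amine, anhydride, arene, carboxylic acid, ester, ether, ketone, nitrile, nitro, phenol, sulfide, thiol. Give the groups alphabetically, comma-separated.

–NH2 on an sp³ carbon with no adjacent C=O → amine.
pendant –OCH3: C–O–C with sp³ C, no adjacent C=O → ether.
–C(=O)– with carbon on both sides → ketone.
pendant –CHO: carbonyl C bonded to C and H → aldehyde.
pendant –C6H5: benzene ring → arene.
C–S–C linkage → sulfide (thioether).
pendant –OC(=O)CH3: an acyloxy group → ester.
C–N–C with sp³ carbons and no adjacent C=O → amine (secondary).
C≡C triple bond → alkyne.

aldehyde, alkyne, amine, arene, ester, ether, ketone, sulfide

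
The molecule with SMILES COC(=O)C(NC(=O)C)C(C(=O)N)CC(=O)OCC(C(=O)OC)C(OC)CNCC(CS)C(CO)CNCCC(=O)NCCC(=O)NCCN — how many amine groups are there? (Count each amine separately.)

Reading the structure from left to right:
  CH3OOC: CH3O–C(=O)–: carbonyl C bonded to C and to –OCH3 → ester (not ketone + ether).
  CH(NHCOCH3): pendant –NHC(=O)CH3: N bonded to a carbonyl → amide (not amine).
  CH(CONH2): pendant –CONH2: carbonyl C bonded to C and N → amide.
  CH2COOCH2: –C(=O)–O–C with C on the carbonyl side → ester.
  CH(COOCH3): pendant –COOCH3: carbonyl C bonded to C and –OCH3 → ester.
  CH(OCH3): pendant –OCH3: C–O–C with sp³ C, no adjacent C=O → ether.
  CH2NHCH2: C–N–C with sp³ carbons and no adjacent C=O → amine (secondary).
  CH(CH2SH): pendant –CH2SH → thiol.
  CH(CH2OH): pendant –CH2OH on an sp³ backbone C → alcohol.
  CH2NHCH2: C–N–C with sp³ carbons and no adjacent C=O → amine (secondary).
  CH2CONHCH2: –C(=O)–N– linkage → amide (the N is not an amine).
  CH2CONHCH2: –C(=O)–N– linkage → amide (the N is not an amine).
  CH2NH2: –NH2 on an sp³ carbon with no adjacent C=O → amine.
Amine appears at: CH2NHCH2, CH2NHCH2, CH2NH2 → 3.

3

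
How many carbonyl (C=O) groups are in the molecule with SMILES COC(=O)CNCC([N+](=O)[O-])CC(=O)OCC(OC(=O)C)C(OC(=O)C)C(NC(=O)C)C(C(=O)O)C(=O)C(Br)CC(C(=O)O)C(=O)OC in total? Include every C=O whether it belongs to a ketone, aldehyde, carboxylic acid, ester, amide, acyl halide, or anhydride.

CH3OOC: ester, 1 C=O (running total 1).
CH2COOCH2: ester, 1 C=O (running total 2).
CH(OCOCH3): ester, 1 C=O (running total 3).
CH(OCOCH3): ester, 1 C=O (running total 4).
CH(NHCOCH3): amide, 1 C=O (running total 5).
CH(COOH): carboxylic acid, 1 C=O (running total 6).
CO: ketone, 1 C=O (running total 7).
CH(COOH): carboxylic acid, 1 C=O (running total 8).
COOCH3: ester, 1 C=O (running total 9).

9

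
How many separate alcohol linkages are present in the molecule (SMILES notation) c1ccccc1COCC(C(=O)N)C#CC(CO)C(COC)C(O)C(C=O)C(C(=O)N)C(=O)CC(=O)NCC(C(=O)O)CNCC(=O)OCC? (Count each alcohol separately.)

2

Reading the structure from left to right:
  C6H5: C6H5– phenyl ring → arene.
  CH2OCH2: C–O–C with sp³ carbons on both sides and no adjacent C=O → ether.
  CH(CONH2): pendant –CONH2: carbonyl C bonded to C and N → amide.
  C≡C: C≡C triple bond → alkyne.
  CH(CH2OH): pendant –CH2OH on an sp³ backbone C → alcohol.
  CH(CH2OCH3): pendant –CH2OCH3: C–O–C linkage → ether.
  CH(OH): –OH on an sp³ carbon → alcohol (secondary).
  CH(CHO): pendant –CHO: carbonyl C bonded to C and H → aldehyde.
  CH(CONH2): pendant –CONH2: carbonyl C bonded to C and N → amide.
  CO: –C(=O)– with carbon on both sides → ketone.
  CH2CONHCH2: –C(=O)–N– linkage → amide (the N is not an amine).
  CH(COOH): pendant –COOH: carbonyl C bonded to C and –OH → carboxylic acid.
  CH2NHCH2: C–N–C with sp³ carbons and no adjacent C=O → amine (secondary).
  COOCH2CH3: –C(=O)OCH2CH3: carbonyl C bonded to C and to –OEt → ester.
Alcohol appears at: CH(CH2OH), CH(OH) → 2.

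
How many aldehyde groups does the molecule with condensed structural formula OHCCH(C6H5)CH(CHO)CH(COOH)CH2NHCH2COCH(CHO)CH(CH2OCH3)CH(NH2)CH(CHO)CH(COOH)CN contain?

terminal –CHO: carbonyl C bonded to H and C → aldehyde.
pendant –C6H5: benzene ring → arene.
pendant –CHO: carbonyl C bonded to C and H → aldehyde.
pendant –COOH: carbonyl C bonded to C and –OH → carboxylic acid.
C–N–C with sp³ carbons and no adjacent C=O → amine (secondary).
–C(=O)– with carbon on both sides → ketone.
pendant –CHO: carbonyl C bonded to C and H → aldehyde.
pendant –CH2OCH3: C–O–C linkage → ether.
–NH2 on an sp³ carbon with no adjacent C=O → amine.
pendant –CHO: carbonyl C bonded to C and H → aldehyde.
pendant –COOH: carbonyl C bonded to C and –OH → carboxylic acid.
–C≡N: carbon triple-bonded to nitrogen → nitrile.
Aldehyde appears at: OHC, CH(CHO), CH(CHO), CH(CHO) → 4.

4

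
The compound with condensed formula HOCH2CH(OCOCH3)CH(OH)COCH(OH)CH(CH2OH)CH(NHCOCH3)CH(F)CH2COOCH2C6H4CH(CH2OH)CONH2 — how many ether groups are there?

HO– on an sp³ carbon → alcohol.
pendant –OC(=O)CH3: an acyloxy group → ester.
–OH on an sp³ carbon → alcohol (secondary).
–C(=O)– with carbon on both sides → ketone.
–OH on an sp³ carbon → alcohol (secondary).
pendant –CH2OH on an sp³ backbone C → alcohol.
pendant –NHC(=O)CH3: N bonded to a carbonyl → amide (not amine).
halogen on an sp³ carbon → alkyl halide.
–C(=O)–O–C with C on the carbonyl side → ester.
para-disubstituted benzene ring → arene.
pendant –CH2OH on an sp³ backbone C → alcohol.
–C(=O)NH2: carbonyl C bonded to C and to N → amide (the N is not a separate amine).
No segment is a ether: HOCH2 is alcohol, not ether; CH(OCOCH3) is ester, not ether; CH(OH) is alcohol, not ether. → 0.

0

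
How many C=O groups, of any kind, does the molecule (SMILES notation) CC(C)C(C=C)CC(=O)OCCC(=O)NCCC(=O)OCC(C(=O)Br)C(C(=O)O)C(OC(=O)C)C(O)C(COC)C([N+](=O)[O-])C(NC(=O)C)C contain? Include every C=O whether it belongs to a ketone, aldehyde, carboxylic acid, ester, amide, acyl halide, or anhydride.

CH2COOCH2: ester, 1 C=O (running total 1).
CH2CONHCH2: amide, 1 C=O (running total 2).
CH2COOCH2: ester, 1 C=O (running total 3).
CH(COBr): acyl halide, 1 C=O (running total 4).
CH(COOH): carboxylic acid, 1 C=O (running total 5).
CH(OCOCH3): ester, 1 C=O (running total 6).
CH(NHCOCH3): amide, 1 C=O (running total 7).

7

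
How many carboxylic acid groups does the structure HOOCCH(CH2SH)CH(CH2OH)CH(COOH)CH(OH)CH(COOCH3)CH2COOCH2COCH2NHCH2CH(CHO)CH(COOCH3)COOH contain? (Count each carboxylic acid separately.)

Reading the structure from left to right:
  HOOC: –COOH: carbonyl C bonded to –OH and C → carboxylic acid (the –OH is not a separate alcohol).
  CH(CH2SH): pendant –CH2SH → thiol.
  CH(CH2OH): pendant –CH2OH on an sp³ backbone C → alcohol.
  CH(COOH): pendant –COOH: carbonyl C bonded to C and –OH → carboxylic acid.
  CH(OH): –OH on an sp³ carbon → alcohol (secondary).
  CH(COOCH3): pendant –COOCH3: carbonyl C bonded to C and –OCH3 → ester.
  CH2COOCH2: –C(=O)–O–C with C on the carbonyl side → ester.
  CO: –C(=O)– with carbon on both sides → ketone.
  CH2NHCH2: C–N–C with sp³ carbons and no adjacent C=O → amine (secondary).
  CH(CHO): pendant –CHO: carbonyl C bonded to C and H → aldehyde.
  CH(COOCH3): pendant –COOCH3: carbonyl C bonded to C and –OCH3 → ester.
  COOH: –COOH: carbonyl C bonded to –OH and C → carboxylic acid (the –OH is not a separate alcohol).
Carboxylic acid appears at: HOOC, CH(COOH), COOH → 3.

3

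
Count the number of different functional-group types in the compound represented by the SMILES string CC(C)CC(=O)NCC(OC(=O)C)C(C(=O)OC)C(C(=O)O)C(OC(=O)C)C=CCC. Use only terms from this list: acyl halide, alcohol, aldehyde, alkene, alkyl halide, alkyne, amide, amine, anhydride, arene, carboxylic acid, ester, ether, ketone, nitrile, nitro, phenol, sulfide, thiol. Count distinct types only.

–C(=O)–N– linkage → amide (the N is not an amine).
pendant –OC(=O)CH3: an acyloxy group → ester.
pendant –COOCH3: carbonyl C bonded to C and –OCH3 → ester.
pendant –COOH: carbonyl C bonded to C and –OH → carboxylic acid.
pendant –OC(=O)CH3: an acyloxy group → ester.
C=C double bond → alkene.
Distinct types present: alkene, amide, carboxylic acid, ester.

4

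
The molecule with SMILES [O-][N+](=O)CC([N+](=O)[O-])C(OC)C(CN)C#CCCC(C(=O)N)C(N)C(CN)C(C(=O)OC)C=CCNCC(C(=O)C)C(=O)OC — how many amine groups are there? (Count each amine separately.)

Taking each segment in turn:
  O2NCH2: –NO2 on carbon → nitro group.
  CH(NO2): –NO2 on an sp³ carbon → nitro (the N=O is not a carbonyl).
  CH(OCH3): pendant –OCH3: C–O–C with sp³ C, no adjacent C=O → ether.
  CH(CH2NH2): pendant –CH2NH2: N on sp³ C, no adjacent C=O → amine.
  C≡C: C≡C triple bond → alkyne.
  CH(CONH2): pendant –CONH2: carbonyl C bonded to C and N → amide.
  CH(NH2): –NH2 on an sp³ carbon with no adjacent C=O → amine.
  CH(CH2NH2): pendant –CH2NH2: N on sp³ C, no adjacent C=O → amine.
  CH(COOCH3): pendant –COOCH3: carbonyl C bonded to C and –OCH3 → ester.
  CH=CH: C=C double bond → alkene.
  CH2NHCH2: C–N–C with sp³ carbons and no adjacent C=O → amine (secondary).
  CH(COCH3): pendant –COCH3: carbonyl C bonded to two carbons → ketone.
  COOCH3: –C(=O)OCH3: carbonyl C bonded to C and to –OCH3 → ester (not ketone + ether).
Amine appears at: CH(CH2NH2), CH(NH2), CH(CH2NH2), CH2NHCH2 → 4.

4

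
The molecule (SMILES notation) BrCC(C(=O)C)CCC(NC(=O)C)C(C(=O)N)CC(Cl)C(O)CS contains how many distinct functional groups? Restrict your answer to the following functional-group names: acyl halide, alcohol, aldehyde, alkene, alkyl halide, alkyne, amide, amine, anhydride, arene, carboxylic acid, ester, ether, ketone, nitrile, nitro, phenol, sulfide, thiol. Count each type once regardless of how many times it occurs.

halogen on an sp³ carbon → alkyl halide.
pendant –COCH3: carbonyl C bonded to two carbons → ketone.
pendant –NHC(=O)CH3: N bonded to a carbonyl → amide (not amine).
pendant –CONH2: carbonyl C bonded to C and N → amide.
halogen on an sp³ carbon → alkyl halide.
–OH on an sp³ carbon → alcohol (secondary).
–SH on an sp³ carbon → thiol.
Distinct types present: alcohol, alkyl halide, amide, ketone, thiol.

5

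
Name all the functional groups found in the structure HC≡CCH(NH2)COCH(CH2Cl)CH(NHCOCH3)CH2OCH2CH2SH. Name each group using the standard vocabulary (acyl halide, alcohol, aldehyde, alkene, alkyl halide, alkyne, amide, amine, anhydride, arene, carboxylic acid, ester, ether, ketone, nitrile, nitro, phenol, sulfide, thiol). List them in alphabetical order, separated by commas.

Reading the structure from left to right:
  HC≡C: C≡C triple bond → alkyne.
  CH(NH2): –NH2 on an sp³ carbon with no adjacent C=O → amine.
  CO: –C(=O)– with carbon on both sides → ketone.
  CH(CH2Cl): pendant –CH2X: halogen on sp³ carbon → alkyl halide.
  CH(NHCOCH3): pendant –NHC(=O)CH3: N bonded to a carbonyl → amide (not amine).
  CH2OCH2: C–O–C with sp³ carbons on both sides and no adjacent C=O → ether.
  CH2SH: –SH on an sp³ carbon → thiol.

alkyl halide, alkyne, amide, amine, ether, ketone, thiol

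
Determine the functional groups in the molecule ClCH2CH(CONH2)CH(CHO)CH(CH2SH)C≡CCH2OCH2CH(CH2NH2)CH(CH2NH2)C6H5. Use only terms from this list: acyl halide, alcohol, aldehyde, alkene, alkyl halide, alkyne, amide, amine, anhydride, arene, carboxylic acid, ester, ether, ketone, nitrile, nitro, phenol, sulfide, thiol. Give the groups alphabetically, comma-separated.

Reading the structure from left to right:
  ClCH2: halogen on an sp³ carbon → alkyl halide.
  CH(CONH2): pendant –CONH2: carbonyl C bonded to C and N → amide.
  CH(CHO): pendant –CHO: carbonyl C bonded to C and H → aldehyde.
  CH(CH2SH): pendant –CH2SH → thiol.
  C≡C: C≡C triple bond → alkyne.
  CH2OCH2: C–O–C with sp³ carbons on both sides and no adjacent C=O → ether.
  CH(CH2NH2): pendant –CH2NH2: N on sp³ C, no adjacent C=O → amine.
  CH(CH2NH2): pendant –CH2NH2: N on sp³ C, no adjacent C=O → amine.
  C6H5: –C6H5 phenyl ring → arene.

aldehyde, alkyl halide, alkyne, amide, amine, arene, ether, thiol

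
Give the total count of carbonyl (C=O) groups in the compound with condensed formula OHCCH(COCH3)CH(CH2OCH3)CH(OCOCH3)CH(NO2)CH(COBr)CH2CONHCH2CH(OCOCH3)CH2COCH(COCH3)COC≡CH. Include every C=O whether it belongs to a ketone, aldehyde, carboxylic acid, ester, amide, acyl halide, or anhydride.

OHC: aldehyde, 1 C=O (running total 1).
CH(COCH3): ketone, 1 C=O (running total 2).
CH(OCOCH3): ester, 1 C=O (running total 3).
CH(COBr): acyl halide, 1 C=O (running total 4).
CH2CONHCH2: amide, 1 C=O (running total 5).
CH(OCOCH3): ester, 1 C=O (running total 6).
CO: ketone, 1 C=O (running total 7).
CH(COCH3): ketone, 1 C=O (running total 8).
CO: ketone, 1 C=O (running total 9).

9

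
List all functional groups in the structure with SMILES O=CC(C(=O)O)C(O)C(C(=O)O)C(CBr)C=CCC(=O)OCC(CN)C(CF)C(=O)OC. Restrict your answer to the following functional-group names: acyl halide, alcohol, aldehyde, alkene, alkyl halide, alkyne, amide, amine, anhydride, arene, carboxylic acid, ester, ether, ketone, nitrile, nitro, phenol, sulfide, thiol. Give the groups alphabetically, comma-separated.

alcohol, aldehyde, alkene, alkyl halide, amine, carboxylic acid, ester

Taking each segment in turn:
  OHC: terminal –CHO: carbonyl C bonded to H and C → aldehyde.
  CH(COOH): pendant –COOH: carbonyl C bonded to C and –OH → carboxylic acid.
  CH(OH): –OH on an sp³ carbon → alcohol (secondary).
  CH(COOH): pendant –COOH: carbonyl C bonded to C and –OH → carboxylic acid.
  CH(CH2Br): pendant –CH2X: halogen on sp³ carbon → alkyl halide.
  CH=CH: C=C double bond → alkene.
  CH2COOCH2: –C(=O)–O–C with C on the carbonyl side → ester.
  CH(CH2NH2): pendant –CH2NH2: N on sp³ C, no adjacent C=O → amine.
  CH(CH2F): pendant –CH2X: halogen on sp³ carbon → alkyl halide.
  COOCH3: –C(=O)OCH3: carbonyl C bonded to C and to –OCH3 → ester (not ketone + ether).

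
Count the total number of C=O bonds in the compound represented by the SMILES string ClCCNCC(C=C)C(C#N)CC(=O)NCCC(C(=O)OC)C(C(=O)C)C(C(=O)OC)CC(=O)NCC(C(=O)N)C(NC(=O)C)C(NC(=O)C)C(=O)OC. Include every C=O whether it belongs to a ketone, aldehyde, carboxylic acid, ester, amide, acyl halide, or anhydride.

CH2CONHCH2: amide, 1 C=O (running total 1).
CH(COOCH3): ester, 1 C=O (running total 2).
CH(COCH3): ketone, 1 C=O (running total 3).
CH(COOCH3): ester, 1 C=O (running total 4).
CH2CONHCH2: amide, 1 C=O (running total 5).
CH(CONH2): amide, 1 C=O (running total 6).
CH(NHCOCH3): amide, 1 C=O (running total 7).
CH(NHCOCH3): amide, 1 C=O (running total 8).
COOCH3: ester, 1 C=O (running total 9).

9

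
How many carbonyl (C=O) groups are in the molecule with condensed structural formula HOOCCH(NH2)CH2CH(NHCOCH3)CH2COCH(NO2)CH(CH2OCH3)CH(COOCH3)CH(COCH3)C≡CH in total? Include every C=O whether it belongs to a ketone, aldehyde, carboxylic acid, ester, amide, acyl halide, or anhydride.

HOOC: carboxylic acid, 1 C=O (running total 1).
CH(NHCOCH3): amide, 1 C=O (running total 2).
CO: ketone, 1 C=O (running total 3).
CH(COOCH3): ester, 1 C=O (running total 4).
CH(COCH3): ketone, 1 C=O (running total 5).

5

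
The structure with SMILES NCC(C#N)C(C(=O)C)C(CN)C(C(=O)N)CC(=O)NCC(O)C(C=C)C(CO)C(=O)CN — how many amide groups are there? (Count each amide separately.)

2

–NH2 on an sp³ carbon with no adjacent C=O → amine.
pendant –C≡N: nitrile.
pendant –COCH3: carbonyl C bonded to two carbons → ketone.
pendant –CH2NH2: N on sp³ C, no adjacent C=O → amine.
pendant –CONH2: carbonyl C bonded to C and N → amide.
–C(=O)–N– linkage → amide (the N is not an amine).
–OH on an sp³ carbon → alcohol (secondary).
pendant –CH=CH2: C=C double bond → alkene.
pendant –CH2OH on an sp³ backbone C → alcohol.
–C(=O)– with carbon on both sides → ketone.
–NH2 on an sp³ carbon with no adjacent C=O → amine.
Amide appears at: CH(CONH2), CH2CONHCH2 → 2.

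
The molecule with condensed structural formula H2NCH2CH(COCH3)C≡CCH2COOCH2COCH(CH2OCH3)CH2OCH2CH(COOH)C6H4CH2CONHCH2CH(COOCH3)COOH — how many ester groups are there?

Taking each segment in turn:
  H2NCH2: –NH2 on an sp³ carbon with no adjacent C=O → amine.
  CH(COCH3): pendant –COCH3: carbonyl C bonded to two carbons → ketone.
  C≡C: C≡C triple bond → alkyne.
  CH2COOCH2: –C(=O)–O–C with C on the carbonyl side → ester.
  CO: –C(=O)– with carbon on both sides → ketone.
  CH(CH2OCH3): pendant –CH2OCH3: C–O–C linkage → ether.
  CH2OCH2: C–O–C with sp³ carbons on both sides and no adjacent C=O → ether.
  CH(COOH): pendant –COOH: carbonyl C bonded to C and –OH → carboxylic acid.
  C6H4: para-disubstituted benzene ring → arene.
  CH2CONHCH2: –C(=O)–N– linkage → amide (the N is not an amine).
  CH(COOCH3): pendant –COOCH3: carbonyl C bonded to C and –OCH3 → ester.
  COOH: –COOH: carbonyl C bonded to –OH and C → carboxylic acid (the –OH is not a separate alcohol).
Ester appears at: CH2COOCH2, CH(COOCH3) → 2.

2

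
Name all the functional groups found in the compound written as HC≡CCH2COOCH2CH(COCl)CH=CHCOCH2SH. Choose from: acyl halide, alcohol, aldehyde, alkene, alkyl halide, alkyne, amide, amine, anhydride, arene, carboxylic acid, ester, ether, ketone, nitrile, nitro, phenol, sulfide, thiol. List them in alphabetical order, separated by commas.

Working along the chain:
  HC≡C: C≡C triple bond → alkyne.
  CH2COOCH2: –C(=O)–O–C with C on the carbonyl side → ester.
  CH(COCl): pendant –C(=O)X: carbonyl C bonded to C and halogen → acyl halide.
  CH=CH: C=C double bond → alkene.
  CO: –C(=O)– with carbon on both sides → ketone.
  CH2SH: –SH on an sp³ carbon → thiol.

acyl halide, alkene, alkyne, ester, ketone, thiol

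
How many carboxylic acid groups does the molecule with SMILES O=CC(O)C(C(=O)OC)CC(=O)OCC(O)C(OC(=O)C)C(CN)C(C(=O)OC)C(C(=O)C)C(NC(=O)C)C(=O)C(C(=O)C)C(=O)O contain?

1

Working along the chain:
  OHC: terminal –CHO: carbonyl C bonded to H and C → aldehyde.
  CH(OH): –OH on an sp³ carbon → alcohol (secondary).
  CH(COOCH3): pendant –COOCH3: carbonyl C bonded to C and –OCH3 → ester.
  CH2COOCH2: –C(=O)–O–C with C on the carbonyl side → ester.
  CH(OH): –OH on an sp³ carbon → alcohol (secondary).
  CH(OCOCH3): pendant –OC(=O)CH3: an acyloxy group → ester.
  CH(CH2NH2): pendant –CH2NH2: N on sp³ C, no adjacent C=O → amine.
  CH(COOCH3): pendant –COOCH3: carbonyl C bonded to C and –OCH3 → ester.
  CH(COCH3): pendant –COCH3: carbonyl C bonded to two carbons → ketone.
  CH(NHCOCH3): pendant –NHC(=O)CH3: N bonded to a carbonyl → amide (not amine).
  CO: –C(=O)– with carbon on both sides → ketone.
  CH(COCH3): pendant –COCH3: carbonyl C bonded to two carbons → ketone.
  COOH: –COOH: carbonyl C bonded to –OH and C → carboxylic acid (the –OH is not a separate alcohol).
Carboxylic acid appears at: COOH → 1.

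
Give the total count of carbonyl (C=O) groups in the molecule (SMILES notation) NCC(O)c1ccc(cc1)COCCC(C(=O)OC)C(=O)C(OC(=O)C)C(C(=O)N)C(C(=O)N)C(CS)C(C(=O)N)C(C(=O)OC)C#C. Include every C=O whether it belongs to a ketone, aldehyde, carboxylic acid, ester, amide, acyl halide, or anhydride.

7

CH(COOCH3): ester, 1 C=O (running total 1).
CO: ketone, 1 C=O (running total 2).
CH(OCOCH3): ester, 1 C=O (running total 3).
CH(CONH2): amide, 1 C=O (running total 4).
CH(CONH2): amide, 1 C=O (running total 5).
CH(CONH2): amide, 1 C=O (running total 6).
CH(COOCH3): ester, 1 C=O (running total 7).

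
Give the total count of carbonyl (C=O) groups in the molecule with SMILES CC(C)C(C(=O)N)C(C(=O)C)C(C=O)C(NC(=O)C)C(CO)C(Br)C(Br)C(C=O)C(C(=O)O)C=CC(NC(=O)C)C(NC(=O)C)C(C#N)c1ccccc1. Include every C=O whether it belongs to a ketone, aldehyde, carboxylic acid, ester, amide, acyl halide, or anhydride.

8

CH(CONH2): amide, 1 C=O (running total 1).
CH(COCH3): ketone, 1 C=O (running total 2).
CH(CHO): aldehyde, 1 C=O (running total 3).
CH(NHCOCH3): amide, 1 C=O (running total 4).
CH(CHO): aldehyde, 1 C=O (running total 5).
CH(COOH): carboxylic acid, 1 C=O (running total 6).
CH(NHCOCH3): amide, 1 C=O (running total 7).
CH(NHCOCH3): amide, 1 C=O (running total 8).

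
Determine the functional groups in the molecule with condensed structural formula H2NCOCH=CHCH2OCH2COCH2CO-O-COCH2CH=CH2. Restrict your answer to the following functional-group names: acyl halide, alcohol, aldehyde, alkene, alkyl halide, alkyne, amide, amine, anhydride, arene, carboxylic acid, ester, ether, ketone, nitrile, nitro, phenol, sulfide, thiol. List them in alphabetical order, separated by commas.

alkene, amide, anhydride, ether, ketone

Reading the structure from left to right:
  H2NCO: –C(=O)NH2: carbonyl C bonded to C and to N → amide (the N is not a separate amine).
  CH=CH: C=C double bond → alkene.
  CH2OCH2: C–O–C with sp³ carbons on both sides and no adjacent C=O → ether.
  CO: –C(=O)– with carbon on both sides → ketone.
  CH2CO-O-COCH2: two acyl groups sharing one oxygen, –C(=O)–O–C(=O)– → anhydride.
  CH=CH2: C=C double bond → alkene.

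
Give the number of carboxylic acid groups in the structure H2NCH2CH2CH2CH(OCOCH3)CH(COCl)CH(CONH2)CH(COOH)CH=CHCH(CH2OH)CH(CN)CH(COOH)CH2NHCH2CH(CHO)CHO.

2

Working along the chain:
  H2NCH2: –NH2 on an sp³ carbon with no adjacent C=O → amine.
  CH(OCOCH3): pendant –OC(=O)CH3: an acyloxy group → ester.
  CH(COCl): pendant –C(=O)X: carbonyl C bonded to C and halogen → acyl halide.
  CH(CONH2): pendant –CONH2: carbonyl C bonded to C and N → amide.
  CH(COOH): pendant –COOH: carbonyl C bonded to C and –OH → carboxylic acid.
  CH=CH: C=C double bond → alkene.
  CH(CH2OH): pendant –CH2OH on an sp³ backbone C → alcohol.
  CH(CN): pendant –C≡N: nitrile.
  CH(COOH): pendant –COOH: carbonyl C bonded to C and –OH → carboxylic acid.
  CH2NHCH2: C–N–C with sp³ carbons and no adjacent C=O → amine (secondary).
  CH(CHO): pendant –CHO: carbonyl C bonded to C and H → aldehyde.
  CHO: terminal –CHO: carbonyl C bonded to H and C → aldehyde.
Carboxylic acid appears at: CH(COOH), CH(COOH) → 2.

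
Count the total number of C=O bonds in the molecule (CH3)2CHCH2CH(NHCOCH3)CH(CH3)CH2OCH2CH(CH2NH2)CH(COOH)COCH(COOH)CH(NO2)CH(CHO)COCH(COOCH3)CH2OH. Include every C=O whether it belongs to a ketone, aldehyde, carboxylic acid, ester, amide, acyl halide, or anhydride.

CH(NHCOCH3): amide, 1 C=O (running total 1).
CH(COOH): carboxylic acid, 1 C=O (running total 2).
CO: ketone, 1 C=O (running total 3).
CH(COOH): carboxylic acid, 1 C=O (running total 4).
CH(CHO): aldehyde, 1 C=O (running total 5).
CO: ketone, 1 C=O (running total 6).
CH(COOCH3): ester, 1 C=O (running total 7).

7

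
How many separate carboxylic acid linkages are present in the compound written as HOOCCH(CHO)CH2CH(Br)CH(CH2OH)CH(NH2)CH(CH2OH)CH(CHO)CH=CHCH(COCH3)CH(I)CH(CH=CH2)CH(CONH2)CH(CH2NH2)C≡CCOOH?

2

Taking each segment in turn:
  HOOC: –COOH: carbonyl C bonded to –OH and C → carboxylic acid (the –OH is not a separate alcohol).
  CH(CHO): pendant –CHO: carbonyl C bonded to C and H → aldehyde.
  CH(Br): halogen on an sp³ carbon → alkyl halide.
  CH(CH2OH): pendant –CH2OH on an sp³ backbone C → alcohol.
  CH(NH2): –NH2 on an sp³ carbon with no adjacent C=O → amine.
  CH(CH2OH): pendant –CH2OH on an sp³ backbone C → alcohol.
  CH(CHO): pendant –CHO: carbonyl C bonded to C and H → aldehyde.
  CH=CH: C=C double bond → alkene.
  CH(COCH3): pendant –COCH3: carbonyl C bonded to two carbons → ketone.
  CH(I): halogen on an sp³ carbon → alkyl halide.
  CH(CH=CH2): pendant –CH=CH2: C=C double bond → alkene.
  CH(CONH2): pendant –CONH2: carbonyl C bonded to C and N → amide.
  CH(CH2NH2): pendant –CH2NH2: N on sp³ C, no adjacent C=O → amine.
  C≡C: C≡C triple bond → alkyne.
  COOH: –COOH: carbonyl C bonded to –OH and C → carboxylic acid (the –OH is not a separate alcohol).
Carboxylic acid appears at: HOOC, COOH → 2.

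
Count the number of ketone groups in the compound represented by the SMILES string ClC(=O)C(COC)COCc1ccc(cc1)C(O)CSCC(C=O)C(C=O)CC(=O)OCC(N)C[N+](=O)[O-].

Working along the chain:
  ClCO: –C(=O)Cl: carbonyl C bonded to C and to a halogen → acyl halide (not alkyl halide).
  CH(CH2OCH3): pendant –CH2OCH3: C–O–C linkage → ether.
  CH2OCH2: C–O–C with sp³ carbons on both sides and no adjacent C=O → ether.
  C6H4: para-disubstituted benzene ring → arene.
  CH(OH): –OH on an sp³ carbon → alcohol (secondary).
  CH2SCH2: C–S–C linkage → sulfide (thioether).
  CH(CHO): pendant –CHO: carbonyl C bonded to C and H → aldehyde.
  CH(CHO): pendant –CHO: carbonyl C bonded to C and H → aldehyde.
  CH2COOCH2: –C(=O)–O–C with C on the carbonyl side → ester.
  CH(NH2): –NH2 on an sp³ carbon with no adjacent C=O → amine.
  CH2NO2: –NO2 on carbon → nitro group.
No segment is a ketone: ClCO is acyl halide, not ketone; CH(CHO) is aldehyde, not ketone; CH(CHO) is aldehyde, not ketone. → 0.

0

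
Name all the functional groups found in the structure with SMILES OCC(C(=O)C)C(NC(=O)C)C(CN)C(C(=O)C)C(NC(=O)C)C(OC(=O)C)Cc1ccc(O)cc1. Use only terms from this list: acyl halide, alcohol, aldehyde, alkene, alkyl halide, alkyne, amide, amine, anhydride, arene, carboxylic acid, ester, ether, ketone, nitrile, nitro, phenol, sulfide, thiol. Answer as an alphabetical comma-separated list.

HO– on an sp³ carbon → alcohol.
pendant –COCH3: carbonyl C bonded to two carbons → ketone.
pendant –NHC(=O)CH3: N bonded to a carbonyl → amide (not amine).
pendant –CH2NH2: N on sp³ C, no adjacent C=O → amine.
pendant –COCH3: carbonyl C bonded to two carbons → ketone.
pendant –NHC(=O)CH3: N bonded to a carbonyl → amide (not amine).
pendant –OC(=O)CH3: an acyloxy group → ester.
–OH attached directly to an aromatic ring → phenol (not alcohol); the ring itself is an arene.

alcohol, amide, amine, arene, ester, ketone, phenol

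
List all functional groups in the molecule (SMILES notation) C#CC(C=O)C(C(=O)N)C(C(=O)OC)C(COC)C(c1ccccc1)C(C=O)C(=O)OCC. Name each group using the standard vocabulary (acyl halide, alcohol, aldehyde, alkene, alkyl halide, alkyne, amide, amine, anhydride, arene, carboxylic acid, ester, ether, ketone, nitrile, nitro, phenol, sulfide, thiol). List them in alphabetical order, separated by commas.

Taking each segment in turn:
  HC≡C: C≡C triple bond → alkyne.
  CH(CHO): pendant –CHO: carbonyl C bonded to C and H → aldehyde.
  CH(CONH2): pendant –CONH2: carbonyl C bonded to C and N → amide.
  CH(COOCH3): pendant –COOCH3: carbonyl C bonded to C and –OCH3 → ester.
  CH(CH2OCH3): pendant –CH2OCH3: C–O–C linkage → ether.
  CH(C6H5): pendant –C6H5: benzene ring → arene.
  CH(CHO): pendant –CHO: carbonyl C bonded to C and H → aldehyde.
  COOCH2CH3: –C(=O)OCH2CH3: carbonyl C bonded to C and to –OEt → ester.

aldehyde, alkyne, amide, arene, ester, ether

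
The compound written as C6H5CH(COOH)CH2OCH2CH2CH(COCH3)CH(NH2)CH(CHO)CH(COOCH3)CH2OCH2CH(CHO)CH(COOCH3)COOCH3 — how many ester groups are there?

3

Taking each segment in turn:
  C6H5: C6H5– phenyl ring → arene.
  CH(COOH): pendant –COOH: carbonyl C bonded to C and –OH → carboxylic acid.
  CH2OCH2: C–O–C with sp³ carbons on both sides and no adjacent C=O → ether.
  CH(COCH3): pendant –COCH3: carbonyl C bonded to two carbons → ketone.
  CH(NH2): –NH2 on an sp³ carbon with no adjacent C=O → amine.
  CH(CHO): pendant –CHO: carbonyl C bonded to C and H → aldehyde.
  CH(COOCH3): pendant –COOCH3: carbonyl C bonded to C and –OCH3 → ester.
  CH2OCH2: C–O–C with sp³ carbons on both sides and no adjacent C=O → ether.
  CH(CHO): pendant –CHO: carbonyl C bonded to C and H → aldehyde.
  CH(COOCH3): pendant –COOCH3: carbonyl C bonded to C and –OCH3 → ester.
  COOCH3: –C(=O)OCH3: carbonyl C bonded to C and to –OCH3 → ester (not ketone + ether).
Ester appears at: CH(COOCH3), CH(COOCH3), COOCH3 → 3.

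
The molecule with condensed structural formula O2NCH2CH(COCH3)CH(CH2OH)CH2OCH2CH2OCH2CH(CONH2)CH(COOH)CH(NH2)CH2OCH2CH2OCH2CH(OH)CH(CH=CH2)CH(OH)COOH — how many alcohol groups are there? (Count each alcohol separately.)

3

–NO2 on carbon → nitro group.
pendant –COCH3: carbonyl C bonded to two carbons → ketone.
pendant –CH2OH on an sp³ backbone C → alcohol.
C–O–C with sp³ carbons on both sides and no adjacent C=O → ether.
C–O–C with sp³ carbons on both sides and no adjacent C=O → ether.
pendant –CONH2: carbonyl C bonded to C and N → amide.
pendant –COOH: carbonyl C bonded to C and –OH → carboxylic acid.
–NH2 on an sp³ carbon with no adjacent C=O → amine.
C–O–C with sp³ carbons on both sides and no adjacent C=O → ether.
C–O–C with sp³ carbons on both sides and no adjacent C=O → ether.
–OH on an sp³ carbon → alcohol (secondary).
pendant –CH=CH2: C=C double bond → alkene.
–OH on an sp³ carbon → alcohol (secondary).
–COOH: carbonyl C bonded to –OH and C → carboxylic acid (the –OH is not a separate alcohol).
Alcohol appears at: CH(CH2OH), CH(OH), CH(OH) → 3.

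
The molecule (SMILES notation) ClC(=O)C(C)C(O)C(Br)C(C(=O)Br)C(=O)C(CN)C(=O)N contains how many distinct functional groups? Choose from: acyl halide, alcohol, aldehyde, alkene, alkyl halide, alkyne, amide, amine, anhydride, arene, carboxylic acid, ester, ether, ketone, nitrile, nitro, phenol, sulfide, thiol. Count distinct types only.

Working along the chain:
  ClCO: –C(=O)Cl: carbonyl C bonded to C and to a halogen → acyl halide (not alkyl halide).
  CH(OH): –OH on an sp³ carbon → alcohol (secondary).
  CH(Br): halogen on an sp³ carbon → alkyl halide.
  CH(COBr): pendant –C(=O)X: carbonyl C bonded to C and halogen → acyl halide.
  CO: –C(=O)– with carbon on both sides → ketone.
  CH(CH2NH2): pendant –CH2NH2: N on sp³ C, no adjacent C=O → amine.
  CONH2: –C(=O)NH2: carbonyl C bonded to C and to N → amide (the N is not a separate amine).
Distinct types present: acyl halide, alcohol, alkyl halide, amide, amine, ketone.

6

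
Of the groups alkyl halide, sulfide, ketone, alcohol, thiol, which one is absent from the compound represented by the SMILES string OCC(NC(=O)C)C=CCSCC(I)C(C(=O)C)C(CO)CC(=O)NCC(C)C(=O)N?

thiol

ketone: present (CH(COCH3) — pendant –COCH3: carbonyl C bonded to two carbons → ketone).
alcohol: present (HOCH2 — HO– on an sp³ carbon → alcohol).
sulfide: present (CH2SCH2 — C–S–C linkage → sulfide (thioether)).
alkyl halide: present (CH(I) — halogen on an sp³ carbon → alkyl halide).
thiol: no segment matches this pattern.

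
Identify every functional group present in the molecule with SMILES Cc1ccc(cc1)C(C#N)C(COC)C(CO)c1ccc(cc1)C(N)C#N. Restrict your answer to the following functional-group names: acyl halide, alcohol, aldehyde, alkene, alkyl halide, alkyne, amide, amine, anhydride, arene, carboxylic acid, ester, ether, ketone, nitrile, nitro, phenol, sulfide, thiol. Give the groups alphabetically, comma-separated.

alcohol, amine, arene, ether, nitrile

Taking each segment in turn:
  C6H4: para-disubstituted benzene ring → arene.
  CH(CN): pendant –C≡N: nitrile.
  CH(CH2OCH3): pendant –CH2OCH3: C–O–C linkage → ether.
  CH(CH2OH): pendant –CH2OH on an sp³ backbone C → alcohol.
  C6H4: para-disubstituted benzene ring → arene.
  CH(NH2): –NH2 on an sp³ carbon with no adjacent C=O → amine.
  CN: –C≡N: carbon triple-bonded to nitrogen → nitrile.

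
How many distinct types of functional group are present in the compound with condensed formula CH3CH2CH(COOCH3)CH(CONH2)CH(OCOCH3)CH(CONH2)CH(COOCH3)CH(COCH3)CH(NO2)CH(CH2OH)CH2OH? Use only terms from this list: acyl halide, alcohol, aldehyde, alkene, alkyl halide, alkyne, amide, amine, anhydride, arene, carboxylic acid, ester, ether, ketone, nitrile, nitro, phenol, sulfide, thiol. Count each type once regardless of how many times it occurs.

5

Taking each segment in turn:
  CH(COOCH3): pendant –COOCH3: carbonyl C bonded to C and –OCH3 → ester.
  CH(CONH2): pendant –CONH2: carbonyl C bonded to C and N → amide.
  CH(OCOCH3): pendant –OC(=O)CH3: an acyloxy group → ester.
  CH(CONH2): pendant –CONH2: carbonyl C bonded to C and N → amide.
  CH(COOCH3): pendant –COOCH3: carbonyl C bonded to C and –OCH3 → ester.
  CH(COCH3): pendant –COCH3: carbonyl C bonded to two carbons → ketone.
  CH(NO2): –NO2 on an sp³ carbon → nitro (the N=O is not a carbonyl).
  CH(CH2OH): pendant –CH2OH on an sp³ backbone C → alcohol.
  CH2OH: –OH on an sp³ carbon → alcohol.
Distinct types present: alcohol, amide, ester, ketone, nitro.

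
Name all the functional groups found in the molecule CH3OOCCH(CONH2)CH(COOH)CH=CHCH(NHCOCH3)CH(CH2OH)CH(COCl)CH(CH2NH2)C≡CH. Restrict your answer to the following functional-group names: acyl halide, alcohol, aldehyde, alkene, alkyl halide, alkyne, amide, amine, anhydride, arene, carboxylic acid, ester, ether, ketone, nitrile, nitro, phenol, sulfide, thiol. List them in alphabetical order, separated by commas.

acyl halide, alcohol, alkene, alkyne, amide, amine, carboxylic acid, ester

CH3O–C(=O)–: carbonyl C bonded to C and to –OCH3 → ester (not ketone + ether).
pendant –CONH2: carbonyl C bonded to C and N → amide.
pendant –COOH: carbonyl C bonded to C and –OH → carboxylic acid.
C=C double bond → alkene.
pendant –NHC(=O)CH3: N bonded to a carbonyl → amide (not amine).
pendant –CH2OH on an sp³ backbone C → alcohol.
pendant –C(=O)X: carbonyl C bonded to C and halogen → acyl halide.
pendant –CH2NH2: N on sp³ C, no adjacent C=O → amine.
C≡C triple bond → alkyne.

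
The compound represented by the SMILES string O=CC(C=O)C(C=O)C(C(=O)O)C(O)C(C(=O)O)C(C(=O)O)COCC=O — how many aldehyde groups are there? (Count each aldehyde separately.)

4

Taking each segment in turn:
  OHC: terminal –CHO: carbonyl C bonded to H and C → aldehyde.
  CH(CHO): pendant –CHO: carbonyl C bonded to C and H → aldehyde.
  CH(CHO): pendant –CHO: carbonyl C bonded to C and H → aldehyde.
  CH(COOH): pendant –COOH: carbonyl C bonded to C and –OH → carboxylic acid.
  CH(OH): –OH on an sp³ carbon → alcohol (secondary).
  CH(COOH): pendant –COOH: carbonyl C bonded to C and –OH → carboxylic acid.
  CH(COOH): pendant –COOH: carbonyl C bonded to C and –OH → carboxylic acid.
  CH2OCH2: C–O–C with sp³ carbons on both sides and no adjacent C=O → ether.
  CHO: terminal –CHO: carbonyl C bonded to H and C → aldehyde.
Aldehyde appears at: OHC, CH(CHO), CH(CHO), CHO → 4.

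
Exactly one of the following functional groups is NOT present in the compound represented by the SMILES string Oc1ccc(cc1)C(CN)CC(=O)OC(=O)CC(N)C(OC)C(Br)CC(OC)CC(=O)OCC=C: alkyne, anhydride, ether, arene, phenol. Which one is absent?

ether: present (CH(OCH3) — pendant –OCH3: C–O–C with sp³ C, no adjacent C=O → ether).
phenol: present (HOC6H4 — –OH attached directly to an aromatic ring → phenol (not alcohol); the ring itself is an arene).
anhydride: present (CH2CO-O-COCH2 — two acyl groups sharing one oxygen, –C(=O)–O–C(=O)– → anhydride).
arene: present (HOC6H4 — –OH attached directly to an aromatic ring → phenol (not alcohol); the ring itself is an arene).
alkyne: no segment matches this pattern.

alkyne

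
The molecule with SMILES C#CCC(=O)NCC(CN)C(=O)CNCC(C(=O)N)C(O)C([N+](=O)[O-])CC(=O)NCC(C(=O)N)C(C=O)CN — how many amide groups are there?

4

Reading the structure from left to right:
  HC≡C: C≡C triple bond → alkyne.
  CH2CONHCH2: –C(=O)–N– linkage → amide (the N is not an amine).
  CH(CH2NH2): pendant –CH2NH2: N on sp³ C, no adjacent C=O → amine.
  CO: –C(=O)– with carbon on both sides → ketone.
  CH2NHCH2: C–N–C with sp³ carbons and no adjacent C=O → amine (secondary).
  CH(CONH2): pendant –CONH2: carbonyl C bonded to C and N → amide.
  CH(OH): –OH on an sp³ carbon → alcohol (secondary).
  CH(NO2): –NO2 on an sp³ carbon → nitro (the N=O is not a carbonyl).
  CH2CONHCH2: –C(=O)–N– linkage → amide (the N is not an amine).
  CH(CONH2): pendant –CONH2: carbonyl C bonded to C and N → amide.
  CH(CHO): pendant –CHO: carbonyl C bonded to C and H → aldehyde.
  CH2NH2: –NH2 on an sp³ carbon with no adjacent C=O → amine.
Amide appears at: CH2CONHCH2, CH(CONH2), CH2CONHCH2, CH(CONH2) → 4.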